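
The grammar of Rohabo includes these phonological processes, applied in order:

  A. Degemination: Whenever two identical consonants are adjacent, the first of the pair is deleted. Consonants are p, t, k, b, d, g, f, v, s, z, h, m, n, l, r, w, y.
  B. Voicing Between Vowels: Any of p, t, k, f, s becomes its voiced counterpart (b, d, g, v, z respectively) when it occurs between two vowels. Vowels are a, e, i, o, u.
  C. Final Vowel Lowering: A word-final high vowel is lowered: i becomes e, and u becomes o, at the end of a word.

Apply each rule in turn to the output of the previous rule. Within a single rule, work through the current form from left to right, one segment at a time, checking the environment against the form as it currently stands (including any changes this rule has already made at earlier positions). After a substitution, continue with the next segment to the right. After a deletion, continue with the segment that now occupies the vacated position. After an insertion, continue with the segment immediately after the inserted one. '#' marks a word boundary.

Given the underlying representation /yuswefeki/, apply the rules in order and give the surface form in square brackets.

A Degemination: no change — [yuswefeki]
B Voicing Between Vowels: [yuswefeki] → [yuswevegi]
C Final Vowel Lowering: [yuswevegi] → [yuswevege]

[yuswevege]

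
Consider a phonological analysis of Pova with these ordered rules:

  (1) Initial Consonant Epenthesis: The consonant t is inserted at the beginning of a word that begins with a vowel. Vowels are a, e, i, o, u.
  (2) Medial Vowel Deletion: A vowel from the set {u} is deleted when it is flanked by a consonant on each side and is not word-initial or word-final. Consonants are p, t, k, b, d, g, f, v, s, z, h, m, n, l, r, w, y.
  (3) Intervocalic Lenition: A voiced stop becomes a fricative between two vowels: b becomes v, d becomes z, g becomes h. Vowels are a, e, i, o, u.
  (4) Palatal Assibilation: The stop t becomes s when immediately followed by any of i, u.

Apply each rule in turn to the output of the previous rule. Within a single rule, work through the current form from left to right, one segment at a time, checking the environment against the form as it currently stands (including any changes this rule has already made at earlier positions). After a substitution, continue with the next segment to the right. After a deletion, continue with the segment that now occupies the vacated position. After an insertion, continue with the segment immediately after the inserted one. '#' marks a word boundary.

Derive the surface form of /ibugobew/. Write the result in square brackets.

[sibgovew]

(1) Initial Consonant Epenthesis: [ibugobew] → [tibugobew]
(2) Medial Vowel Deletion: [tibugobew] → [tibgobew]
(3) Intervocalic Lenition: [tibgobew] → [tibgovew]
(4) Palatal Assibilation: [tibgovew] → [sibgovew]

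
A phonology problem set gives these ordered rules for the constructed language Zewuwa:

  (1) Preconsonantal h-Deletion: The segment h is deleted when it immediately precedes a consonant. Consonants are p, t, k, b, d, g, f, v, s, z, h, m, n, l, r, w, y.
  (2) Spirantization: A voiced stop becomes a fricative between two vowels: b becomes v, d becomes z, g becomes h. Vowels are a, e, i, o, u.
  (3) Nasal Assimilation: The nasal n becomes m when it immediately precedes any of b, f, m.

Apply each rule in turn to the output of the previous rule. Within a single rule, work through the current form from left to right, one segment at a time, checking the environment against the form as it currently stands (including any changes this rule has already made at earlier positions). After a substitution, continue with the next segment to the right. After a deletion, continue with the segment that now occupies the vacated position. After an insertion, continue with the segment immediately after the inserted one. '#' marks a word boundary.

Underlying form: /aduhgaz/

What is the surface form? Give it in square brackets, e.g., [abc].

[azuhaz]

(1) Preconsonantal h-Deletion: [aduhgaz] → [adugaz]
(2) Spirantization: [adugaz] → [azuhaz]
(3) Nasal Assimilation: no change — [azuhaz]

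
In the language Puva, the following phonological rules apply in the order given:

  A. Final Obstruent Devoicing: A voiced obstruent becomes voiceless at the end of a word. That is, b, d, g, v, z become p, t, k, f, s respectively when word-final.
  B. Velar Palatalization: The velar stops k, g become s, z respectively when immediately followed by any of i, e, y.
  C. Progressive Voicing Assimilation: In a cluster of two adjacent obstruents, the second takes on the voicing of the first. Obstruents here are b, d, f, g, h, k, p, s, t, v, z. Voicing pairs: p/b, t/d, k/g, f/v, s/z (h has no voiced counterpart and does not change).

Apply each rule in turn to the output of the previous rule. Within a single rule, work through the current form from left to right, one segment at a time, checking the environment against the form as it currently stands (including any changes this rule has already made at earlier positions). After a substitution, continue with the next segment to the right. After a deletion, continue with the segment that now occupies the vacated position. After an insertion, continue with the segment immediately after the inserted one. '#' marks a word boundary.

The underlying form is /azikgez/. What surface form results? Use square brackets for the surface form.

A Final Obstruent Devoicing: [azikgez] → [azikges]
B Velar Palatalization: [azikges] → [azikzes]
C Progressive Voicing Assimilation: [azikzes] → [azikses]

[azikses]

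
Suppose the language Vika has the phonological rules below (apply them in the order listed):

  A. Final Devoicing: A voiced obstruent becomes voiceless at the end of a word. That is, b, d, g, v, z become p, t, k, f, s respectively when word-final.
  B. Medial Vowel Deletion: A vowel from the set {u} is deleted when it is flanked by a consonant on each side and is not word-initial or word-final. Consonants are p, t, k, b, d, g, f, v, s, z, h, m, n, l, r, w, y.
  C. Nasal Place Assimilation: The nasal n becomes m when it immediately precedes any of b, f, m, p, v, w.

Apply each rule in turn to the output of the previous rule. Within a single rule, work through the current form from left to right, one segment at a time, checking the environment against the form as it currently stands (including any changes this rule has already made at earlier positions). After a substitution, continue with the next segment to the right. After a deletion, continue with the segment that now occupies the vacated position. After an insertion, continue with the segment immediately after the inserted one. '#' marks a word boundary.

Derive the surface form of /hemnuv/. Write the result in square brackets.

[hemmf]

A Final Devoicing: [hemnuv] → [hemnuf]
B Medial Vowel Deletion: [hemnuf] → [hemnf]
C Nasal Place Assimilation: [hemnf] → [hemmf]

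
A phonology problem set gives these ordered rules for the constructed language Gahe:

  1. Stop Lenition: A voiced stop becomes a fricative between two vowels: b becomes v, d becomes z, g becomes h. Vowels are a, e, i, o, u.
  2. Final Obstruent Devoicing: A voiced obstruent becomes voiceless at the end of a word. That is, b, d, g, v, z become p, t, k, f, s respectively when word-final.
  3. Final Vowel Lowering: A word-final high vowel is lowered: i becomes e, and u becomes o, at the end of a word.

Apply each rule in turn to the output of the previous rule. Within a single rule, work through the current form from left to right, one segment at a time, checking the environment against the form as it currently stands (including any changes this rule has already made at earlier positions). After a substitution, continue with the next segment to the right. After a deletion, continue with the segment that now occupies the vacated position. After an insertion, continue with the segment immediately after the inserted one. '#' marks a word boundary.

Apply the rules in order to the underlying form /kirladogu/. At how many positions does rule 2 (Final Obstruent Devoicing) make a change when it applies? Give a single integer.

0

1 Stop Lenition: [kirladogu] → [kirlazohu]
2 Final Obstruent Devoicing: no change — [kirlazohu]
3 Final Vowel Lowering: [kirlazohu] → [kirlazoho]
Rule 2 changed 0 position(s).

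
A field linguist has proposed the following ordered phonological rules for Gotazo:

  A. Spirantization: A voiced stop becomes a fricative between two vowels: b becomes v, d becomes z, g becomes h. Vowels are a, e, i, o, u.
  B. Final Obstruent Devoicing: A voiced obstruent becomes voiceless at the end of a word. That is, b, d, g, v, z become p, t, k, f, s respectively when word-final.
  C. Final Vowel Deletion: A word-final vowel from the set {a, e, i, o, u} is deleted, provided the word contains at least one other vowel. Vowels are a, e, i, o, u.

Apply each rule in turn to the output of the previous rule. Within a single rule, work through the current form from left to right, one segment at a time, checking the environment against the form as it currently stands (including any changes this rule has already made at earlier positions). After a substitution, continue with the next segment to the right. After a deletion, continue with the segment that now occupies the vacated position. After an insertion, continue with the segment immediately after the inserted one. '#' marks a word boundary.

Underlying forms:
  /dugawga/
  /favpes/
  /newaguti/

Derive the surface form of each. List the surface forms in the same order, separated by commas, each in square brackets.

/dugawga/:
  A Spirantization: [dugawga] → [duhawga]
  B Final Obstruent Devoicing: no change — [duhawga]
  C Final Vowel Deletion: [duhawga] → [duhawg]
/favpes/:
  A Spirantization: no change — [favpes]
  B Final Obstruent Devoicing: no change — [favpes]
  C Final Vowel Deletion: no change — [favpes]
/newaguti/:
  A Spirantization: [newaguti] → [newahuti]
  B Final Obstruent Devoicing: no change — [newahuti]
  C Final Vowel Deletion: [newahuti] → [newahut]

[duhawg], [favpes], [newahut]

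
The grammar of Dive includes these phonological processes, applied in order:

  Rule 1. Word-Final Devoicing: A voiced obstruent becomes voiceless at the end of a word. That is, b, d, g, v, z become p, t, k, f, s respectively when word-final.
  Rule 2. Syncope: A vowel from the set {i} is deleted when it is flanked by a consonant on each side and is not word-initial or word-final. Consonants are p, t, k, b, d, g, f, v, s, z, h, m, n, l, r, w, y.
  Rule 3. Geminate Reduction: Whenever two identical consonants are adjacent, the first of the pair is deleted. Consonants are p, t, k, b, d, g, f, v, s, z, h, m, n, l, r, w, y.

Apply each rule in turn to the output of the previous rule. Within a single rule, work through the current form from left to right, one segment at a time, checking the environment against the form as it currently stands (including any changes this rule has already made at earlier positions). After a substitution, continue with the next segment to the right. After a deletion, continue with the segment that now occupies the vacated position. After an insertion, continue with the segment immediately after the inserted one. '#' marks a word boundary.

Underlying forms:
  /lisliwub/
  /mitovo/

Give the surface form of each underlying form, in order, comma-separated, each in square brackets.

/lisliwub/:
  Rule 1 Word-Final Devoicing: [lisliwub] → [lisliwup]
  Rule 2 Syncope: [lisliwup] → [lslwup]
  Rule 3 Geminate Reduction: no change — [lslwup]
/mitovo/:
  Rule 1 Word-Final Devoicing: no change — [mitovo]
  Rule 2 Syncope: [mitovo] → [mtovo]
  Rule 3 Geminate Reduction: no change — [mtovo]

[lslwup], [mtovo]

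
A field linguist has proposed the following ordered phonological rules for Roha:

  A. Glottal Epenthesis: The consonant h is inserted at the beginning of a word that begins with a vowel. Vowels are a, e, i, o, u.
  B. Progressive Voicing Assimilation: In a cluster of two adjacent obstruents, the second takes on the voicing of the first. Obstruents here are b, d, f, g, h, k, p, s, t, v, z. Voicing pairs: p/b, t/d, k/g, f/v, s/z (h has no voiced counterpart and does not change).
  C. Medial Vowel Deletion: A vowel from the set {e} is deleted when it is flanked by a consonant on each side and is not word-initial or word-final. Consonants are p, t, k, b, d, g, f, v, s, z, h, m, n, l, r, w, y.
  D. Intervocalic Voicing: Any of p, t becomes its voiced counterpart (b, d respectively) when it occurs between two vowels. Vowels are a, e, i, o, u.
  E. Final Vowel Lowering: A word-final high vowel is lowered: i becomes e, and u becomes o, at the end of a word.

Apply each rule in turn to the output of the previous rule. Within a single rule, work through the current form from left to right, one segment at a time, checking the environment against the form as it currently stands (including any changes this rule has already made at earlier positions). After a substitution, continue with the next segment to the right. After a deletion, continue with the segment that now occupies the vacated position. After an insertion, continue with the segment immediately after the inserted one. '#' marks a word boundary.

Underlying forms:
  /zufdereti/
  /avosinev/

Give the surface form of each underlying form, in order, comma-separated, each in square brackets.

[zuftrte], [havosinv]

/zufdereti/:
  A Glottal Epenthesis: no change — [zufdereti]
  B Progressive Voicing Assimilation: [zufdereti] → [zuftereti]
  C Medial Vowel Deletion: [zuftereti] → [zuftrti]
  D Intervocalic Voicing: no change — [zuftrti]
  E Final Vowel Lowering: [zuftrti] → [zuftrte]
/avosinev/:
  A Glottal Epenthesis: [avosinev] → [havosinev]
  B Progressive Voicing Assimilation: no change — [havosinev]
  C Medial Vowel Deletion: [havosinev] → [havosinv]
  D Intervocalic Voicing: no change — [havosinv]
  E Final Vowel Lowering: no change — [havosinv]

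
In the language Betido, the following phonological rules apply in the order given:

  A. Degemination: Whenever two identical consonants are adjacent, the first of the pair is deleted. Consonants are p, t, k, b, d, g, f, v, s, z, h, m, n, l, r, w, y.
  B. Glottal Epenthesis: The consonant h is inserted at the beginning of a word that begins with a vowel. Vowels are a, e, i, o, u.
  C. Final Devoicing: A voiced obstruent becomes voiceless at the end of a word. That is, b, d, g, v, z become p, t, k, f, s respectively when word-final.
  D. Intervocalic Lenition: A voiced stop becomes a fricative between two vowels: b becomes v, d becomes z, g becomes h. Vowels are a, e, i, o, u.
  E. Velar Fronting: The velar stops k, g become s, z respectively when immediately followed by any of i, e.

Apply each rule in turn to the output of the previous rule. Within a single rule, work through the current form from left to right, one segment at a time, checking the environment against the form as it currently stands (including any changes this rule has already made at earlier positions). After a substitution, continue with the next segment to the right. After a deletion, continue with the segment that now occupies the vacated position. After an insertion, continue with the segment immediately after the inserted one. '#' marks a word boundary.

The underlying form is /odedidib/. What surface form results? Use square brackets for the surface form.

A Degemination: no change — [odedidib]
B Glottal Epenthesis: [odedidib] → [hodedidib]
C Final Devoicing: [hodedidib] → [hodedidip]
D Intervocalic Lenition: [hodedidip] → [hozezizip]
E Velar Fronting: no change — [hozezizip]

[hozezizip]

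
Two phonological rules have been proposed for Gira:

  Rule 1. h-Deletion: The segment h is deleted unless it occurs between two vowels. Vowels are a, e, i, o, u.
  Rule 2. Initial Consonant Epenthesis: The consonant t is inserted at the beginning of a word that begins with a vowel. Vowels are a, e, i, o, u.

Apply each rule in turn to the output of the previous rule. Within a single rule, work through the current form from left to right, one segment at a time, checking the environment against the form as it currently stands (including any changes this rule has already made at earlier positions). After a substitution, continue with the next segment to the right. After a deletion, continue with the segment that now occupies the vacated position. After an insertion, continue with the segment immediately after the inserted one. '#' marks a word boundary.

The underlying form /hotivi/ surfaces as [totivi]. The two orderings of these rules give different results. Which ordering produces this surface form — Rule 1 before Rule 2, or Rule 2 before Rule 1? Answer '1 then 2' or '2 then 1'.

1 then 2

Order 1 then 2:
  1 h-Deletion: [hotivi] → [otivi]
  2 Initial Consonant Epenthesis: [otivi] → [totivi]
  result: [totivi]
Order 2 then 1:
  2 Initial Consonant Epenthesis: no change — [hotivi]
  1 h-Deletion: [hotivi] → [otivi]
  result: [otivi]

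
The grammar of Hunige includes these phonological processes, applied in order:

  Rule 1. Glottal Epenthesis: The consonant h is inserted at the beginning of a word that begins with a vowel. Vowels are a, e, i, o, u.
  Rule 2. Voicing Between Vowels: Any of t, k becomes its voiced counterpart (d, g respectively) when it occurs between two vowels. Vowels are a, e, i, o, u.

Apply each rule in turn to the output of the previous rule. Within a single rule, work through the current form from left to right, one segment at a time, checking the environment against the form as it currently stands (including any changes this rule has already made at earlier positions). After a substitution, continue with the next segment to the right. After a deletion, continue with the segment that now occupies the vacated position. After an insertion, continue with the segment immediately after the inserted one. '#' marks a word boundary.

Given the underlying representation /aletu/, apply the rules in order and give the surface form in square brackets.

Rule 1 Glottal Epenthesis: [aletu] → [haletu]
Rule 2 Voicing Between Vowels: [haletu] → [haledu]

[haledu]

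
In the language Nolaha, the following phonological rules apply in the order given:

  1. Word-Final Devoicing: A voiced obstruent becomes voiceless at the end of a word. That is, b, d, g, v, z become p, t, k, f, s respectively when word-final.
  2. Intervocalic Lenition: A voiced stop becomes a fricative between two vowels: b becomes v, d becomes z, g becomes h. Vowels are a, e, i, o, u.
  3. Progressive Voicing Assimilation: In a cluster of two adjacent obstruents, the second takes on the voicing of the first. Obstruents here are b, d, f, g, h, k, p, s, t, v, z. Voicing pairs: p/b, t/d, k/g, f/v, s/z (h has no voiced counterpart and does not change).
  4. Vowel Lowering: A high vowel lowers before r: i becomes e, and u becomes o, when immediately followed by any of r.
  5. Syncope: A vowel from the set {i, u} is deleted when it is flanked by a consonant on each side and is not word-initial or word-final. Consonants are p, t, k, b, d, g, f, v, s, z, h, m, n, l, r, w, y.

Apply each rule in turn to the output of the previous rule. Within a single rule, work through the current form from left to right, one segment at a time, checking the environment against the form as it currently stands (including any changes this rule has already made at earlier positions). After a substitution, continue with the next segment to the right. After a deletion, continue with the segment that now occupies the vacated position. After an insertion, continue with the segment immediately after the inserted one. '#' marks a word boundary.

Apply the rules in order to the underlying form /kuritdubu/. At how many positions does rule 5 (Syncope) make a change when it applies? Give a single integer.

1 Word-Final Devoicing: no change — [kuritdubu]
2 Intervocalic Lenition: [kuritdubu] → [kuritduvu]
3 Progressive Voicing Assimilation: [kuritduvu] → [kurittuvu]
4 Vowel Lowering: [kurittuvu] → [korittuvu]
5 Syncope: [korittuvu] → [korttvu]
Rule 5 changed 2 position(s).

2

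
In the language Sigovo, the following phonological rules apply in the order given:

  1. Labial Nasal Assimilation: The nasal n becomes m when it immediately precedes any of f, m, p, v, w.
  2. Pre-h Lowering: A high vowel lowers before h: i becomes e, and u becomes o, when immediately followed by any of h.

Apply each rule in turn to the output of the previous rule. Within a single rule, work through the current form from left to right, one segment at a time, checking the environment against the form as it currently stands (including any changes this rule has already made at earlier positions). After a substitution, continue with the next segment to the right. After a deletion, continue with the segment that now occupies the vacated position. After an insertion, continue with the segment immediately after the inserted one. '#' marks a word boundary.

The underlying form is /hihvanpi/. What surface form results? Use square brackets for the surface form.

[hehvampi]

1 Labial Nasal Assimilation: [hihvanpi] → [hihvampi]
2 Pre-h Lowering: [hihvampi] → [hehvampi]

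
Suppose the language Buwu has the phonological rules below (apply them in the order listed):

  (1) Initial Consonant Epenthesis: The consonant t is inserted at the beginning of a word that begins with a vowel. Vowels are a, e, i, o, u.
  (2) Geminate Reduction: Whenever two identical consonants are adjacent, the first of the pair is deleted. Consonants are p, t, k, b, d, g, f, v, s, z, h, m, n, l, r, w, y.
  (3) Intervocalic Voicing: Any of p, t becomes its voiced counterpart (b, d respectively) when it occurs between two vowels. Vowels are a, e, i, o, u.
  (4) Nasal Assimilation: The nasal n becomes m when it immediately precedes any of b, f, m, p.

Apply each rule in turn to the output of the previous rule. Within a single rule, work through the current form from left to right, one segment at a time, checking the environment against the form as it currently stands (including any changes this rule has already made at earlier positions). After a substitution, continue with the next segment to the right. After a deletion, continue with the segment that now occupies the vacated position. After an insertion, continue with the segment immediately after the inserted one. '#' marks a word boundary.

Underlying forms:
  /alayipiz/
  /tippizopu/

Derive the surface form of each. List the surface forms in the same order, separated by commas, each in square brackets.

[talayibiz], [tibizobu]

/alayipiz/:
  (1) Initial Consonant Epenthesis: [alayipiz] → [talayipiz]
  (2) Geminate Reduction: no change — [talayipiz]
  (3) Intervocalic Voicing: [talayipiz] → [talayibiz]
  (4) Nasal Assimilation: no change — [talayibiz]
/tippizopu/:
  (1) Initial Consonant Epenthesis: no change — [tippizopu]
  (2) Geminate Reduction: [tippizopu] → [tipizopu]
  (3) Intervocalic Voicing: [tipizopu] → [tibizobu]
  (4) Nasal Assimilation: no change — [tibizobu]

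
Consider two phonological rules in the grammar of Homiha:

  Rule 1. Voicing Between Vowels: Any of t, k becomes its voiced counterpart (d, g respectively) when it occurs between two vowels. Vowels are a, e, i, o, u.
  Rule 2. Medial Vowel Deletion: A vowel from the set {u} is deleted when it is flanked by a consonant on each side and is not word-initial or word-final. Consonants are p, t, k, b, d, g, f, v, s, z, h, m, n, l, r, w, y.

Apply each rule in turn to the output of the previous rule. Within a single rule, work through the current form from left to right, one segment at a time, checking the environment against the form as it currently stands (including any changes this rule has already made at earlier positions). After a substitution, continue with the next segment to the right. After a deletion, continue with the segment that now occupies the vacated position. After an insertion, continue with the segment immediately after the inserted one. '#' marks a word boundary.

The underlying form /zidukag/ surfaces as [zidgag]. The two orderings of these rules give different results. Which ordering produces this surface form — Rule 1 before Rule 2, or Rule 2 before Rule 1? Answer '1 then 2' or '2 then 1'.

1 then 2

Order 1 then 2:
  1 Voicing Between Vowels: [zidukag] → [zidugag]
  2 Medial Vowel Deletion: [zidugag] → [zidgag]
  result: [zidgag]
Order 2 then 1:
  2 Medial Vowel Deletion: [zidukag] → [zidkag]
  1 Voicing Between Vowels: no change — [zidkag]
  result: [zidkag]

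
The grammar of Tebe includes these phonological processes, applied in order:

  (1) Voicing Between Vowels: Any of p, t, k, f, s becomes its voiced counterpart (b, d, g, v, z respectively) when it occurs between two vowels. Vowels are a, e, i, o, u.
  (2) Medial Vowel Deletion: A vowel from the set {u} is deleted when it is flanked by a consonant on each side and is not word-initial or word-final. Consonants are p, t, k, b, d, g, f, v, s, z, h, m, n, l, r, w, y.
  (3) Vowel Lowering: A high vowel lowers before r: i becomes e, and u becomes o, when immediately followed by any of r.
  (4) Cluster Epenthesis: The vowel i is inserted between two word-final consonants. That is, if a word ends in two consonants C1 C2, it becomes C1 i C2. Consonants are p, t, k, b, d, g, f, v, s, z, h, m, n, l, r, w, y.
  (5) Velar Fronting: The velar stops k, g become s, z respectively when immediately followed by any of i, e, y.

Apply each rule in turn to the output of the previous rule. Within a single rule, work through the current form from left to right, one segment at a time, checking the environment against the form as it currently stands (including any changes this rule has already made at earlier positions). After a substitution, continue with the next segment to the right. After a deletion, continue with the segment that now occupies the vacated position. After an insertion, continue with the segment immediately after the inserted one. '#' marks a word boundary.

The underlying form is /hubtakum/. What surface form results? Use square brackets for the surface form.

[hbtazim]

(1) Voicing Between Vowels: [hubtakum] → [hubtagum]
(2) Medial Vowel Deletion: [hubtagum] → [hbtagm]
(3) Vowel Lowering: no change — [hbtagm]
(4) Cluster Epenthesis: [hbtagm] → [hbtagim]
(5) Velar Fronting: [hbtagim] → [hbtazim]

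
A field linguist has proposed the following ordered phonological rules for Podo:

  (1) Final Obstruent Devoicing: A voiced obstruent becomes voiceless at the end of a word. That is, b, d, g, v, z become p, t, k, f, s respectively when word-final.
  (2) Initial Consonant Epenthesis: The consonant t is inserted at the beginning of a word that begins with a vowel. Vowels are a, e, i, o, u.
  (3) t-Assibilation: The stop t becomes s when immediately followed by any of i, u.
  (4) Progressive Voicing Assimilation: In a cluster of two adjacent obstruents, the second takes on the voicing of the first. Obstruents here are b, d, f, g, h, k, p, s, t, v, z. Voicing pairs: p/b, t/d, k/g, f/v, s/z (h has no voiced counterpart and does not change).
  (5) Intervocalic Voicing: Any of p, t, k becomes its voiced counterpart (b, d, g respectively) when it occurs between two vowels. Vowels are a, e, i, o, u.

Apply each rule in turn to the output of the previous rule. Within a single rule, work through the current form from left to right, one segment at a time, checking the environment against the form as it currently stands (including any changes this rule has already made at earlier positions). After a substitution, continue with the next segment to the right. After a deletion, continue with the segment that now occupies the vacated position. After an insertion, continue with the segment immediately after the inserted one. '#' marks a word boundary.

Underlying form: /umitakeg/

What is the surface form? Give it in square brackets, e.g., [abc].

(1) Final Obstruent Devoicing: [umitakeg] → [umitakek]
(2) Initial Consonant Epenthesis: [umitakek] → [tumitakek]
(3) t-Assibilation: [tumitakek] → [sumitakek]
(4) Progressive Voicing Assimilation: no change — [sumitakek]
(5) Intervocalic Voicing: [sumitakek] → [sumidagek]

[sumidagek]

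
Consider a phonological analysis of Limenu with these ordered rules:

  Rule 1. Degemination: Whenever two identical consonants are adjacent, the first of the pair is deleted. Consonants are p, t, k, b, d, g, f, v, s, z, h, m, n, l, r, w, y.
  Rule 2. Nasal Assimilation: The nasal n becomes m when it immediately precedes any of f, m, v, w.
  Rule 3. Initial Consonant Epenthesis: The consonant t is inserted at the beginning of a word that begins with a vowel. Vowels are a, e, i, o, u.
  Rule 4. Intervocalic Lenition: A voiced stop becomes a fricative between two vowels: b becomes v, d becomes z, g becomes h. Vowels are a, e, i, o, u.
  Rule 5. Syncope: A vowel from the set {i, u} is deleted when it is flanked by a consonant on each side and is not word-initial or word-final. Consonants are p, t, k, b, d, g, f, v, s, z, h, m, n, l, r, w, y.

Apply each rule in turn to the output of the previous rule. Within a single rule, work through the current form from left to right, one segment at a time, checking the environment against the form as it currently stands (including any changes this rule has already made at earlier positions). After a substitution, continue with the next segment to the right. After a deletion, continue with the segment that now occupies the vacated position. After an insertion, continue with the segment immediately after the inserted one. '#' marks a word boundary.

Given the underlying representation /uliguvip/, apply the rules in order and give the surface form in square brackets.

Rule 1 Degemination: no change — [uliguvip]
Rule 2 Nasal Assimilation: no change — [uliguvip]
Rule 3 Initial Consonant Epenthesis: [uliguvip] → [tuliguvip]
Rule 4 Intervocalic Lenition: [tuliguvip] → [tulihuvip]
Rule 5 Syncope: [tulihuvip] → [tlhvp]

[tlhvp]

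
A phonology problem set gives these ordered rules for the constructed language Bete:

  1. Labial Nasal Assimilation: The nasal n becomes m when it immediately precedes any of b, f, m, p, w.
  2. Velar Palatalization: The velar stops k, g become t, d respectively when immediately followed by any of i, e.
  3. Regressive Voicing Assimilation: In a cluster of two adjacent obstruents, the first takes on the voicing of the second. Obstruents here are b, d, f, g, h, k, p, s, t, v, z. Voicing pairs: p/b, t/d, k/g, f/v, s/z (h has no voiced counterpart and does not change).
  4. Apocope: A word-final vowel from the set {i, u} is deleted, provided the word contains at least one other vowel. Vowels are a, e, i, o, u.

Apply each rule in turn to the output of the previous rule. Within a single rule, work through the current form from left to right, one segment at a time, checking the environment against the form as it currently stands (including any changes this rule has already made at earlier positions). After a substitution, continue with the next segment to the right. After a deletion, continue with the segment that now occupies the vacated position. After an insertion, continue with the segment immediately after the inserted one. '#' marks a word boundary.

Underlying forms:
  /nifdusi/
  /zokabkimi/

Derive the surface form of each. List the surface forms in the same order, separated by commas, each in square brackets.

/nifdusi/:
  1 Labial Nasal Assimilation: no change — [nifdusi]
  2 Velar Palatalization: no change — [nifdusi]
  3 Regressive Voicing Assimilation: [nifdusi] → [nivdusi]
  4 Apocope: [nivdusi] → [nivdus]
/zokabkimi/:
  1 Labial Nasal Assimilation: no change — [zokabkimi]
  2 Velar Palatalization: [zokabkimi] → [zokabtimi]
  3 Regressive Voicing Assimilation: [zokabtimi] → [zokaptimi]
  4 Apocope: [zokaptimi] → [zokaptim]

[nivdus], [zokaptim]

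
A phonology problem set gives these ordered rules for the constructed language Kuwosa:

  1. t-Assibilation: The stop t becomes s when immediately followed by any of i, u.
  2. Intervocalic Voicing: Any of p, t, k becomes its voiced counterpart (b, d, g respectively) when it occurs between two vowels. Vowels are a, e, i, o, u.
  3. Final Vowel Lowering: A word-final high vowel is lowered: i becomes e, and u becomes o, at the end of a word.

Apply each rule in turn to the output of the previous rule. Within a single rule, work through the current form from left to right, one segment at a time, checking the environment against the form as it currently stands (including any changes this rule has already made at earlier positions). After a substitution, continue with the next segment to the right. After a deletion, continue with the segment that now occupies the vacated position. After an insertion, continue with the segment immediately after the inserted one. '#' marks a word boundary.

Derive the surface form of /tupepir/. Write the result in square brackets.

[subebir]

1 t-Assibilation: [tupepir] → [supepir]
2 Intervocalic Voicing: [supepir] → [subebir]
3 Final Vowel Lowering: no change — [subebir]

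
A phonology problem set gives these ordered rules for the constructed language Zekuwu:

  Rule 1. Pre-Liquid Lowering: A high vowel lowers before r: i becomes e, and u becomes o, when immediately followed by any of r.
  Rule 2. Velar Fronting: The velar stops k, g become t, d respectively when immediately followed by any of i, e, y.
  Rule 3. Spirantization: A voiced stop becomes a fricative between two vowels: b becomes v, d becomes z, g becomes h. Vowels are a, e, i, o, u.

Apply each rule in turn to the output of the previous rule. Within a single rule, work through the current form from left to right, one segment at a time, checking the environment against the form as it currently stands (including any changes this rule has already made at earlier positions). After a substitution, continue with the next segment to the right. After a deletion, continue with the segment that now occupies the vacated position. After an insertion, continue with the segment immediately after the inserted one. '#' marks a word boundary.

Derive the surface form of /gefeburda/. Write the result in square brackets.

Rule 1 Pre-Liquid Lowering: [gefeburda] → [gefeborda]
Rule 2 Velar Fronting: [gefeborda] → [defeborda]
Rule 3 Spirantization: [defeborda] → [defevorda]

[defevorda]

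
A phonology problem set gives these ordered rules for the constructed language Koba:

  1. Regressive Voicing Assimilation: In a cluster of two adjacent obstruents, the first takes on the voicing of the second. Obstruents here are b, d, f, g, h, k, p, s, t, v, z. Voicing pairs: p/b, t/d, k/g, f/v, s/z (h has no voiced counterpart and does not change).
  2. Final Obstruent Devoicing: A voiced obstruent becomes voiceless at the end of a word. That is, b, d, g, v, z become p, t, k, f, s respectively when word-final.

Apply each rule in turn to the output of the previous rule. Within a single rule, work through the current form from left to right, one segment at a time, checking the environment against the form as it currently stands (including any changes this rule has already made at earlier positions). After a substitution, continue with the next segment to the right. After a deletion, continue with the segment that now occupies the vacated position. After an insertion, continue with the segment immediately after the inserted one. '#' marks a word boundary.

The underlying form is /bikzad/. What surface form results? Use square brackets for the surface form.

[bigzat]

1 Regressive Voicing Assimilation: [bikzad] → [bigzad]
2 Final Obstruent Devoicing: [bigzad] → [bigzat]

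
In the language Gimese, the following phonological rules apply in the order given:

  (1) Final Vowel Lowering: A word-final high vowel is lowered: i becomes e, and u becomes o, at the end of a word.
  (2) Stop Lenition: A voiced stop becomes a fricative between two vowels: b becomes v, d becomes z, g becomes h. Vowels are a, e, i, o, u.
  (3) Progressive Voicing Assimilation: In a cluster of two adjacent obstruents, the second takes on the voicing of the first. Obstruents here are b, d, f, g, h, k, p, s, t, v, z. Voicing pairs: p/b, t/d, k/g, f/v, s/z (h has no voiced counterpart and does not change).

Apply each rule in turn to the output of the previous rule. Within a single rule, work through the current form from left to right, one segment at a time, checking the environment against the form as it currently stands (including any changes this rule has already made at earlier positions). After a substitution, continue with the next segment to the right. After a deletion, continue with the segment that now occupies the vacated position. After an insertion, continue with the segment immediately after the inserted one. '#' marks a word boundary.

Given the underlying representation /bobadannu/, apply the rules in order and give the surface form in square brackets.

[bovazanno]

(1) Final Vowel Lowering: [bobadannu] → [bobadanno]
(2) Stop Lenition: [bobadanno] → [bovazanno]
(3) Progressive Voicing Assimilation: no change — [bovazanno]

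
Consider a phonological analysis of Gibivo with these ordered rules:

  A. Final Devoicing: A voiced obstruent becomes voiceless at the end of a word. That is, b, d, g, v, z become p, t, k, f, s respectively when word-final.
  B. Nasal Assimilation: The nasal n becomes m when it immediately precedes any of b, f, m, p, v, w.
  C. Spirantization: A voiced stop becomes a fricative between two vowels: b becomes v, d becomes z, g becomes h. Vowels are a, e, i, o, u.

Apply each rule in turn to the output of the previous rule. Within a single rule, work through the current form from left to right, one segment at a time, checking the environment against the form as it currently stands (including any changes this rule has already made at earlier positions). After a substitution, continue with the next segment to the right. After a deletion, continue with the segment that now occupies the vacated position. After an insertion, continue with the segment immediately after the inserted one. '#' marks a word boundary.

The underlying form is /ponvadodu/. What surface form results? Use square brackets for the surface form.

[pomvazozu]

A Final Devoicing: no change — [ponvadodu]
B Nasal Assimilation: [ponvadodu] → [pomvadodu]
C Spirantization: [pomvadodu] → [pomvazozu]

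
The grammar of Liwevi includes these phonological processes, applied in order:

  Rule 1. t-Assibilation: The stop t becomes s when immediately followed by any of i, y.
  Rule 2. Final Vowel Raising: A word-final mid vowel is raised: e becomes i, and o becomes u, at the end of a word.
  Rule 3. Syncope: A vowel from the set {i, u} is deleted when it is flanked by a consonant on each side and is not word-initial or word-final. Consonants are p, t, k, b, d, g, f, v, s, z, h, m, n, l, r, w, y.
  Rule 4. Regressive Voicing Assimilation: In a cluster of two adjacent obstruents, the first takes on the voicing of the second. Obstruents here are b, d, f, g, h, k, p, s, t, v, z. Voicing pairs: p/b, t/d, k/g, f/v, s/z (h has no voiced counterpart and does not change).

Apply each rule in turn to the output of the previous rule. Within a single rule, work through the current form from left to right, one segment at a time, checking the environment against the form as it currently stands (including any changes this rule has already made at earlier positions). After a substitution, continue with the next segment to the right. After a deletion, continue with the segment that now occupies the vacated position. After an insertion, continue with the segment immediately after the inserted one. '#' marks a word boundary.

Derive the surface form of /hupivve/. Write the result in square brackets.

[hbvvi]

Rule 1 t-Assibilation: no change — [hupivve]
Rule 2 Final Vowel Raising: [hupivve] → [hupivvi]
Rule 3 Syncope: [hupivvi] → [hpvvi]
Rule 4 Regressive Voicing Assimilation: [hpvvi] → [hbvvi]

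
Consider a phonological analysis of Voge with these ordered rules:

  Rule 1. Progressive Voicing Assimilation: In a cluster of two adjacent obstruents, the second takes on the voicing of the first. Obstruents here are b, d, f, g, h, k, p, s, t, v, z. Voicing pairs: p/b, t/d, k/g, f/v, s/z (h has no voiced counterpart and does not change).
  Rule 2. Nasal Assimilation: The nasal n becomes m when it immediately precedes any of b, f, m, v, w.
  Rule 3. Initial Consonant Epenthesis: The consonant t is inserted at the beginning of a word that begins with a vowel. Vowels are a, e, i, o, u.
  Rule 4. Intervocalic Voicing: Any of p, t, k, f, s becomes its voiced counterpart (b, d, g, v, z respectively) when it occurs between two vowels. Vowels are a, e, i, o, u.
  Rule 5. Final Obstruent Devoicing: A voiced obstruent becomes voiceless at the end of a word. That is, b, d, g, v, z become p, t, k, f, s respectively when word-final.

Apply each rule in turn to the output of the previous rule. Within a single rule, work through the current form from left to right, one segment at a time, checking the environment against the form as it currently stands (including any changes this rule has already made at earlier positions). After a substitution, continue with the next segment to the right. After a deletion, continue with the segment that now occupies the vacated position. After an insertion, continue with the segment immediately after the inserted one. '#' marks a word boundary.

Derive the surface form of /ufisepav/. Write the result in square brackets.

Rule 1 Progressive Voicing Assimilation: no change — [ufisepav]
Rule 2 Nasal Assimilation: no change — [ufisepav]
Rule 3 Initial Consonant Epenthesis: [ufisepav] → [tufisepav]
Rule 4 Intervocalic Voicing: [tufisepav] → [tuvizebav]
Rule 5 Final Obstruent Devoicing: [tuvizebav] → [tuvizebaf]

[tuvizebaf]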